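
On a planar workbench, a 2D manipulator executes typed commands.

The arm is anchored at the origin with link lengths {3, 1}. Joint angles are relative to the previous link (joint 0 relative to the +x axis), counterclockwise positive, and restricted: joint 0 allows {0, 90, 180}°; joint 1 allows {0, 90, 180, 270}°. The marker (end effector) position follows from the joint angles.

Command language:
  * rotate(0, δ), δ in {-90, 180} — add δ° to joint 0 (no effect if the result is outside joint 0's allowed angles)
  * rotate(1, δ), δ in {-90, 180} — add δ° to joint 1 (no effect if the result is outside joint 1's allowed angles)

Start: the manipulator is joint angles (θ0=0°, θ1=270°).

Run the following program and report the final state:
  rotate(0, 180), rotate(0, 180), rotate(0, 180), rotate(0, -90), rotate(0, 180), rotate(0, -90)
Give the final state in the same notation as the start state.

joint angles (θ0=0°, θ1=270°)

initial: joint angles (θ0=0°, θ1=270°)
1. rotate(0, 180) → joint angles (θ0=180°, θ1=270°)
2. rotate(0, 180) → joint angles (θ0=0°, θ1=270°)
3. rotate(0, 180) → joint angles (θ0=180°, θ1=270°)
4. rotate(0, -90) → joint angles (θ0=90°, θ1=270°)
5. rotate(0, 180) → joint angles (θ0=90°, θ1=270°)
6. rotate(0, -90) → joint angles (θ0=0°, θ1=270°)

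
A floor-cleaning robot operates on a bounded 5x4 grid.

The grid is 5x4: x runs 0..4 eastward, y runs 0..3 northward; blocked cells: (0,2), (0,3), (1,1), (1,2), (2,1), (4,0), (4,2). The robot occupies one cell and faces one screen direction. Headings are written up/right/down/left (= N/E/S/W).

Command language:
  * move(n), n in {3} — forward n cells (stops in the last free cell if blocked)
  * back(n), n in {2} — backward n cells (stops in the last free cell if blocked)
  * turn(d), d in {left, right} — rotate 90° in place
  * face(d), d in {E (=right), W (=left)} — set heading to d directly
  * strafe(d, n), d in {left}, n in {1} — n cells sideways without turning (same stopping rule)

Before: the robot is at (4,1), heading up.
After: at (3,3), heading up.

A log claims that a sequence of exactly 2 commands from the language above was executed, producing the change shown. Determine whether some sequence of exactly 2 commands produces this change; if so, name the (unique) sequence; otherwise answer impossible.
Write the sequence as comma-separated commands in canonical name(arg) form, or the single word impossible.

key: order matters: swapping strafe(left, 1) and move(3) lands elsewhere
t0: at (4,1), heading up
t=1 strafe(left, 1) ⇒ at (3,1), heading up
t=2 move(3) ⇒ at (3,3), heading up
uniquely the one of 49 2-step routes that fits.

strafe(left, 1), move(3)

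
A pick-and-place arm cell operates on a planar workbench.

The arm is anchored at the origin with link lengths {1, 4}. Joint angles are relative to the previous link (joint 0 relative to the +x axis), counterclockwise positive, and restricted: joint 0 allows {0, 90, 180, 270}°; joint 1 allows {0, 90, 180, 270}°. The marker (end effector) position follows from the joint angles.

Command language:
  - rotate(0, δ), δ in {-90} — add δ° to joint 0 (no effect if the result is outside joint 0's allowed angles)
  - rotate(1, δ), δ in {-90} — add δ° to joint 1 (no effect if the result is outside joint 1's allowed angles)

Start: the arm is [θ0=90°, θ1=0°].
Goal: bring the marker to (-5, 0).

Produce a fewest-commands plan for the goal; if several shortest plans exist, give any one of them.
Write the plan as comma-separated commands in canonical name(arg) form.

rotate(0, -90), rotate(0, -90), rotate(0, -90)

initial: [θ0=90°, θ1=0°]
[1] after rotate(0, -90): [θ0=0°, θ1=0°]
[2] after rotate(0, -90): [θ0=270°, θ1=0°]
[3] after rotate(0, -90): [θ0=180°, θ1=0°]
no 2-step plan works, so 3 is optimal.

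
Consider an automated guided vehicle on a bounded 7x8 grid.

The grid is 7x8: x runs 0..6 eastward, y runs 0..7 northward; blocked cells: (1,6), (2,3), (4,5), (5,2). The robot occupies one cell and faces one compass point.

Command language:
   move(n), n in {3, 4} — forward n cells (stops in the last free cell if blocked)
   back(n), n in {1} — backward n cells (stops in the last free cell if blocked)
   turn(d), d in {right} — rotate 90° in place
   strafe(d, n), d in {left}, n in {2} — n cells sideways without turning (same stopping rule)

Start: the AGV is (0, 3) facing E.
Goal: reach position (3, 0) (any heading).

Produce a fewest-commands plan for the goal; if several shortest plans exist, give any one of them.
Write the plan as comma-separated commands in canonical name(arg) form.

move(3), turn(right), move(3), strafe(left, 2)

initial: (0, 3) facing E
[1] after move(3): (1, 3) facing E
[2] after turn(right): (1, 3) facing S
[3] after move(3): (1, 0) facing S
[4] after strafe(left, 2): (3, 0) facing S
minimal: 4 command(s), checked below 4.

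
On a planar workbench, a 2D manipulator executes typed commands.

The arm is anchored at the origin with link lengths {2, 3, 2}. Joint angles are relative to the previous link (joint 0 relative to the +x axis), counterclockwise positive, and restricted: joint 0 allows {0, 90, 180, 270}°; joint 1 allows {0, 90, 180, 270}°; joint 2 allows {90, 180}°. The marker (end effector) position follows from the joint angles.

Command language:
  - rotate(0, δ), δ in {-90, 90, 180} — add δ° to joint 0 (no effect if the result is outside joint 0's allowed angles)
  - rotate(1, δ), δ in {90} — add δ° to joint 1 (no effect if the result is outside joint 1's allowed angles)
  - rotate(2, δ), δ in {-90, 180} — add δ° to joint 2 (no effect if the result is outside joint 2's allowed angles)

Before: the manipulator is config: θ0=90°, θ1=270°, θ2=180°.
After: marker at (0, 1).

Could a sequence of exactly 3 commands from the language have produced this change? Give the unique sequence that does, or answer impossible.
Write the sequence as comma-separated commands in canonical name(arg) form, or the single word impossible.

rotate(1, 90), rotate(1, 90), rotate(1, 90)

t0: config: θ0=90°, θ1=270°, θ2=180°
1. rotate(1, 90) → config: θ0=90°, θ1=0°, θ2=180°
2. rotate(1, 90) → config: θ0=90°, θ1=90°, θ2=180°
3. rotate(1, 90) → config: θ0=90°, θ1=180°, θ2=180°
no other 3-command option fits: unique.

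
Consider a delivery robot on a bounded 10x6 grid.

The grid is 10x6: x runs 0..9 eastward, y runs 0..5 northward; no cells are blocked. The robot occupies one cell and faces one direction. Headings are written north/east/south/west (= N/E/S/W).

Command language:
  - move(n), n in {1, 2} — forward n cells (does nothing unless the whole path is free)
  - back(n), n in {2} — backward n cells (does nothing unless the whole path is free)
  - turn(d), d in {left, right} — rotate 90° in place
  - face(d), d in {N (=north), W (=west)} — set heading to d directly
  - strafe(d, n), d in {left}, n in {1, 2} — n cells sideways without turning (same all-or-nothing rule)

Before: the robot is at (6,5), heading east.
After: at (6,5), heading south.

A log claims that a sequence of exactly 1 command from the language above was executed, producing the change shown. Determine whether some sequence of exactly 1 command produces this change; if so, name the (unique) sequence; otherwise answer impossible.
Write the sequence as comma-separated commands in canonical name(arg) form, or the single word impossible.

turn(right)

key: parked at (6,5) the whole time — nothing moves the robot
initial: at (6,5), heading east
t=1 turn(right) ⇒ at (6,5), heading south
uniquely the one of 9 1-step routes that fits.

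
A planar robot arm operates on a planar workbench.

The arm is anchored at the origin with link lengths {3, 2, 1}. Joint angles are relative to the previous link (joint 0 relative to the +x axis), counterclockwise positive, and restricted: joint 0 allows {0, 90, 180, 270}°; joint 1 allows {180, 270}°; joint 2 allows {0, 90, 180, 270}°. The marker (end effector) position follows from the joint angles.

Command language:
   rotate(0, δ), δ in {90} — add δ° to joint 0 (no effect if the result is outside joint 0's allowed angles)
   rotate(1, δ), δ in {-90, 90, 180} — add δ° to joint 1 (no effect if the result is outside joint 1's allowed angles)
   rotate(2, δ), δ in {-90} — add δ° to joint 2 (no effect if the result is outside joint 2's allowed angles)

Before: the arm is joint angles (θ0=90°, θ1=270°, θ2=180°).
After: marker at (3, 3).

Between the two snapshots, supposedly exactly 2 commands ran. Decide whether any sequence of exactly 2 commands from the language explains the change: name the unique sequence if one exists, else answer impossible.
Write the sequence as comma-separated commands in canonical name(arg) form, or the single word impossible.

rotate(2, -90), rotate(2, -90)

initial: joint angles (θ0=90°, θ1=270°, θ2=180°)
step 1 (rotate(2, -90)): joint angles (θ0=90°, θ1=270°, θ2=90°)
step 2 (rotate(2, -90)): joint angles (θ0=90°, θ1=270°, θ2=0°)
uniquely the one of 25 2-step routes that fits.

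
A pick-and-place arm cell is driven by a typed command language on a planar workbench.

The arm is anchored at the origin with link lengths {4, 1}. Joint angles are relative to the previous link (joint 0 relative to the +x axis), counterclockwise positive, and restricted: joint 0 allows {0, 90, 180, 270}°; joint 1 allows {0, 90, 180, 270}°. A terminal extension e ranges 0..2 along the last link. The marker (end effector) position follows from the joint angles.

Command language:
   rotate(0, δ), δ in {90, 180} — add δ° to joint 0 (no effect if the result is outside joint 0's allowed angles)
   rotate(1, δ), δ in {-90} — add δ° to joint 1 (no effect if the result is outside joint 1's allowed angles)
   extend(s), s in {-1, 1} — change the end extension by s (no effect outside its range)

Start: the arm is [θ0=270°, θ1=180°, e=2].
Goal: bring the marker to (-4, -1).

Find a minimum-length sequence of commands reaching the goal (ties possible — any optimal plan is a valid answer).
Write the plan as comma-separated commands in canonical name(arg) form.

begin: [θ0=270°, θ1=180°, e=2]
t=1 extend(-1) ⇒ [θ0=270°, θ1=180°, e=1]
t=2 extend(-1) ⇒ [θ0=270°, θ1=180°, e=0]
t=3 rotate(0, 90) ⇒ [θ0=0°, θ1=180°, e=0]
t=4 rotate(1, -90) ⇒ [θ0=0°, θ1=90°, e=0]
t=5 rotate(0, 180) ⇒ [θ0=180°, θ1=90°, e=0]
minimal: 5 command(s), checked below 5.

extend(-1), extend(-1), rotate(0, 90), rotate(1, -90), rotate(0, 180)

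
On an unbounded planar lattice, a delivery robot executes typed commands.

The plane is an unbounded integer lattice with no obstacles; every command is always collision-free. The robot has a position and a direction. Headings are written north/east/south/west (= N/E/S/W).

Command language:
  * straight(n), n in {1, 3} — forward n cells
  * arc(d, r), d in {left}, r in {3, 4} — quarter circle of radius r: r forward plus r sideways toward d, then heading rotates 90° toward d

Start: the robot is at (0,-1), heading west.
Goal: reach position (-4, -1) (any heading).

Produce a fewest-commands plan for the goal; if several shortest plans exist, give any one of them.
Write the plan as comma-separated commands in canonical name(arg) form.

straight(3), straight(1)

start: at (0,-1), heading west
[1] after straight(3): at (-3,-1), heading west
[2] after straight(1): at (-4,-1), heading west
minimal: 2 command(s), checked below 2.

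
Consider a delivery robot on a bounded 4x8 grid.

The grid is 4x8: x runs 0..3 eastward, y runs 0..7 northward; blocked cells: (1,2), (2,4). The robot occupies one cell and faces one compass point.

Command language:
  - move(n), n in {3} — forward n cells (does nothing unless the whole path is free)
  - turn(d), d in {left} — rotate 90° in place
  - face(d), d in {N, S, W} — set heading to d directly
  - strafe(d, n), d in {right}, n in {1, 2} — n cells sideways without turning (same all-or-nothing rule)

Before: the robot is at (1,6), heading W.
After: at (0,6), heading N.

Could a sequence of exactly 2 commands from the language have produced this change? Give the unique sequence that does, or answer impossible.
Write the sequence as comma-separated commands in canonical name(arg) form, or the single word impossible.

impossible

every 2-command combo misses the target.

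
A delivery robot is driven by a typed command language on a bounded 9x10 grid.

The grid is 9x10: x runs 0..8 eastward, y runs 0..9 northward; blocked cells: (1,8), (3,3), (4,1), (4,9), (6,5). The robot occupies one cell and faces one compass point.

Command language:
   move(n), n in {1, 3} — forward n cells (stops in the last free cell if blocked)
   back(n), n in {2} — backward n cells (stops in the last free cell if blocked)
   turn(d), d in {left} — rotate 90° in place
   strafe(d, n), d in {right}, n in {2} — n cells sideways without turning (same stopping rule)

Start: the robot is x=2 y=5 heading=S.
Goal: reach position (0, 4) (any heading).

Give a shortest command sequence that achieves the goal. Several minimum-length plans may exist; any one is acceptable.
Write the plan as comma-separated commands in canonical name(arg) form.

move(1), strafe(right, 2)

initial: x=2 y=5 heading=S
1. move(1) → x=2 y=4 heading=S
2. strafe(right, 2) → x=0 y=4 heading=S
nothing shorter than 2 reaches the goal.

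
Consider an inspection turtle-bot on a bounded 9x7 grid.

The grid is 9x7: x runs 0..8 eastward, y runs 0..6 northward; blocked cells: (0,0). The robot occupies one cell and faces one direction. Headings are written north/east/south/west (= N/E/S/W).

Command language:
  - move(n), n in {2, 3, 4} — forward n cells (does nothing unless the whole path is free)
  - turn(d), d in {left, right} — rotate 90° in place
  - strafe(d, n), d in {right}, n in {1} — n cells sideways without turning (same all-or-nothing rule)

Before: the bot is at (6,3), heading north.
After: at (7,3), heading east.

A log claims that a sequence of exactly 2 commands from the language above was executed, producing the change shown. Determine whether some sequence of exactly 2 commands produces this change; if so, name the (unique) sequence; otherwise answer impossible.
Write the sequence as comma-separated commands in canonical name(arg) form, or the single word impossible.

key: order matters: swapping strafe(right, 1) and turn(right) lands elsewhere
begin: at (6,3), heading north
[1] after strafe(right, 1): at (7,3), heading north
[2] after turn(right): at (7,3), heading east
no rival 2-sequence matches.

strafe(right, 1), turn(right)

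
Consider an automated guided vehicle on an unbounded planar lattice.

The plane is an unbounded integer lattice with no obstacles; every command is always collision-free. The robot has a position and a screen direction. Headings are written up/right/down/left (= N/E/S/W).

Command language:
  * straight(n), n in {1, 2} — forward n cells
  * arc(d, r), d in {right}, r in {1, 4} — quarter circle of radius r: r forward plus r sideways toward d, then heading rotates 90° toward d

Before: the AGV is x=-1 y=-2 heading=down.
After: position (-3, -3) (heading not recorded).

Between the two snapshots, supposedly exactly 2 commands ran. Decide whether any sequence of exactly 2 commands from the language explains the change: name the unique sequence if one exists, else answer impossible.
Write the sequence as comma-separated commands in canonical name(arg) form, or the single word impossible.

arc(right, 1), straight(1)

key: order matters: swapping arc(right, 1) and straight(1) lands elsewhere
from: x=-1 y=-2 heading=down
t=1 arc(right, 1) ⇒ x=-2 y=-3 heading=left
t=2 straight(1) ⇒ x=-3 y=-3 heading=left
uniquely the one of 16 2-step routes that fits.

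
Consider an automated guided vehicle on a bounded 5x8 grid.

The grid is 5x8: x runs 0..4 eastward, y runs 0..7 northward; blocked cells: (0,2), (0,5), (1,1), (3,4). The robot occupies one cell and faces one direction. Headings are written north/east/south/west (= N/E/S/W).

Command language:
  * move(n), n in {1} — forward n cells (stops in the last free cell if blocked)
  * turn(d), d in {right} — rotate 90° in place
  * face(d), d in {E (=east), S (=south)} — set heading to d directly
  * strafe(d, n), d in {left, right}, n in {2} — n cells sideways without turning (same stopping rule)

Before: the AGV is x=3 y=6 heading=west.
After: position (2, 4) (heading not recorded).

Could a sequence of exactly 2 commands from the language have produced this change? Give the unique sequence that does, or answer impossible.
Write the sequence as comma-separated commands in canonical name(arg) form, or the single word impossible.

key: running strafe(left, 2) before move(1) would end elsewhere — order is forced
from: x=3 y=6 heading=west
t=1 move(1) ⇒ x=2 y=6 heading=west
t=2 strafe(left, 2) ⇒ x=2 y=4 heading=west
all 36 alternatives checked — unique.

move(1), strafe(left, 2)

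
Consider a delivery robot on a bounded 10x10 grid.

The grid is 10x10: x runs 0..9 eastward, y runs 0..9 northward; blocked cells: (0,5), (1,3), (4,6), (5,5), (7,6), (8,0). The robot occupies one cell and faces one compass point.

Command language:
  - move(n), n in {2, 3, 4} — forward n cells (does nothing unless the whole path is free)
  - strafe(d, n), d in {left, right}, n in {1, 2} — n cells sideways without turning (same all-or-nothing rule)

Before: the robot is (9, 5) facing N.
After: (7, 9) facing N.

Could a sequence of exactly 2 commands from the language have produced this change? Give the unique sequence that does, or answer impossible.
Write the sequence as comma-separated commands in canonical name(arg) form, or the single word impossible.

key: order matters: swapping move(4) and strafe(left, 2) lands elsewhere
start: (9, 5) facing N
1. move(4) → (9, 9) facing N
2. strafe(left, 2) → (7, 9) facing N
all 49 alternatives checked — unique.

move(4), strafe(left, 2)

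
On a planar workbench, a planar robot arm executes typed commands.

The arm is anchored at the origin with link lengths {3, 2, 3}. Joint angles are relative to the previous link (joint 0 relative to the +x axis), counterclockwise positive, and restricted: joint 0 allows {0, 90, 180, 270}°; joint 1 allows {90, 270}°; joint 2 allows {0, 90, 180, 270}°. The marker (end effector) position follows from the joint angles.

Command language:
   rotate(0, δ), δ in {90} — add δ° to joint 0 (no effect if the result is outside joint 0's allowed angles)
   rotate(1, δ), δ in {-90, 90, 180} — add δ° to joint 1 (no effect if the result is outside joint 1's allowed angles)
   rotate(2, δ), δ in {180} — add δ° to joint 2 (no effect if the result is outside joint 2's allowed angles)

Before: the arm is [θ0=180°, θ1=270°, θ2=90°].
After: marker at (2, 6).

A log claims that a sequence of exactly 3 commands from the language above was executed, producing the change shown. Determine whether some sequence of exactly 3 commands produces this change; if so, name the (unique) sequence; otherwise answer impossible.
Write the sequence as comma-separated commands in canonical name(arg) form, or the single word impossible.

start: [θ0=180°, θ1=270°, θ2=90°]
step 1 (rotate(0, 90)): [θ0=270°, θ1=270°, θ2=90°]
step 2 (rotate(0, 90)): [θ0=0°, θ1=270°, θ2=90°]
step 3 (rotate(0, 90)): [θ0=90°, θ1=270°, θ2=90°]
no other 3-command option fits: unique.

rotate(0, 90), rotate(0, 90), rotate(0, 90)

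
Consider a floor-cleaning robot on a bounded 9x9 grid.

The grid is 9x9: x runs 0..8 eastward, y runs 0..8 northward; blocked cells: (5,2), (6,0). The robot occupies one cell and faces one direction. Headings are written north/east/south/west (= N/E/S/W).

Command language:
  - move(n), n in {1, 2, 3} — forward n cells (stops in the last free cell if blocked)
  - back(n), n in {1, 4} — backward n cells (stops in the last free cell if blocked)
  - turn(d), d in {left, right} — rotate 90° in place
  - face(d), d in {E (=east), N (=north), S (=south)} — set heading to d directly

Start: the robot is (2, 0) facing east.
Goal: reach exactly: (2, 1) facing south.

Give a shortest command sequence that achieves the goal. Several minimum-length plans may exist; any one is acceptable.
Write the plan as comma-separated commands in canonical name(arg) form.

initial: (2, 0) facing east
step 1 (turn(right)): (2, 0) facing south
step 2 (back(1)): (2, 1) facing south
no 1-step plan works, so 2 is optimal.

turn(right), back(1)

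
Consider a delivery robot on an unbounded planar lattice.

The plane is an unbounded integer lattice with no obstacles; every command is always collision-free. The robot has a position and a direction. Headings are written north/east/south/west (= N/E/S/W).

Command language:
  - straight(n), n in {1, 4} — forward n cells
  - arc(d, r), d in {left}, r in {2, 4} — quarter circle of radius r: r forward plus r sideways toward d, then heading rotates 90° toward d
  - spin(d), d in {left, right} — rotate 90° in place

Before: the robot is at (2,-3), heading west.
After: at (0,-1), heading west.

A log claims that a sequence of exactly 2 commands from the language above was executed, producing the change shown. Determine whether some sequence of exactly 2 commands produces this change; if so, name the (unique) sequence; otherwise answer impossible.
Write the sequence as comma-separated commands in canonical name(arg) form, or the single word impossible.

spin(right), arc(left, 2)

key: order matters: swapping spin(right) and arc(left, 2) lands elsewhere
initial: at (2,-3), heading west
step 1 (spin(right)): at (2,-3), heading north
step 2 (arc(left, 2)): at (0,-1), heading west
no rival 2-sequence matches.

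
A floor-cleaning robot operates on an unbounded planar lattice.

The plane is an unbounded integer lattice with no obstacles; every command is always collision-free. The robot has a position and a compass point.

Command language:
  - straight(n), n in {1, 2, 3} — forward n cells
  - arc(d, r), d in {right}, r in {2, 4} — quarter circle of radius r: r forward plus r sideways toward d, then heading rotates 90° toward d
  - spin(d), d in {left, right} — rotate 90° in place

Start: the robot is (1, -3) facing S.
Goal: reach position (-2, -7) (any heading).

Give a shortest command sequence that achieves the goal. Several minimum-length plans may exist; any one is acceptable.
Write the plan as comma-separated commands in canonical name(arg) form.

begin: (1, -3) facing S
t=1 straight(2) ⇒ (1, -5) facing S
t=2 arc(right, 2) ⇒ (-1, -7) facing W
t=3 straight(1) ⇒ (-2, -7) facing W
shorter routes all fall short; 3 is best.

straight(2), arc(right, 2), straight(1)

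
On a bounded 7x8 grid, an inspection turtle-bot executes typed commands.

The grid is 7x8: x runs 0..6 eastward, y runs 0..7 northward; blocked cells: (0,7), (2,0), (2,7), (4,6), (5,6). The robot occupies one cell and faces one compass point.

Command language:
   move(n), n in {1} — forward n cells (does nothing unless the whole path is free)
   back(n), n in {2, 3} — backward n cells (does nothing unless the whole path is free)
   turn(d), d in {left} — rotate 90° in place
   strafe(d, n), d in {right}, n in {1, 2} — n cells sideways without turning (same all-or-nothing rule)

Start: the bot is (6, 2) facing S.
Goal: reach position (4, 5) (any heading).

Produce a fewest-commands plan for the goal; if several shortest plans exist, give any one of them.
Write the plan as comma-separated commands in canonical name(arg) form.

back(3), strafe(right, 2)

from: (6, 2) facing S
t=1 back(3) ⇒ (6, 5) facing S
t=2 strafe(right, 2) ⇒ (4, 5) facing S
nothing shorter than 2 reaches the goal.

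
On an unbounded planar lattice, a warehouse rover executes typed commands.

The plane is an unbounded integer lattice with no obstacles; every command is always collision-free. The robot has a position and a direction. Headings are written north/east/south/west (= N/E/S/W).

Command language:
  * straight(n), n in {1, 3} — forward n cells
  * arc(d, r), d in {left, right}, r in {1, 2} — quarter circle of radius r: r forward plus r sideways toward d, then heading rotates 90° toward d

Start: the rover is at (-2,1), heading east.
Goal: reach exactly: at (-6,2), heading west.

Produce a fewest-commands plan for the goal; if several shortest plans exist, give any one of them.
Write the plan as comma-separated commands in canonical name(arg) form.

arc(left, 2), arc(left, 2), arc(left, 2), arc(right, 1), straight(1)

initial: at (-2,1), heading east
[1] after arc(left, 2): at (0,3), heading north
[2] after arc(left, 2): at (-2,5), heading west
[3] after arc(left, 2): at (-4,3), heading south
[4] after arc(right, 1): at (-5,2), heading west
[5] after straight(1): at (-6,2), heading west
minimal: 5 command(s), checked below 5.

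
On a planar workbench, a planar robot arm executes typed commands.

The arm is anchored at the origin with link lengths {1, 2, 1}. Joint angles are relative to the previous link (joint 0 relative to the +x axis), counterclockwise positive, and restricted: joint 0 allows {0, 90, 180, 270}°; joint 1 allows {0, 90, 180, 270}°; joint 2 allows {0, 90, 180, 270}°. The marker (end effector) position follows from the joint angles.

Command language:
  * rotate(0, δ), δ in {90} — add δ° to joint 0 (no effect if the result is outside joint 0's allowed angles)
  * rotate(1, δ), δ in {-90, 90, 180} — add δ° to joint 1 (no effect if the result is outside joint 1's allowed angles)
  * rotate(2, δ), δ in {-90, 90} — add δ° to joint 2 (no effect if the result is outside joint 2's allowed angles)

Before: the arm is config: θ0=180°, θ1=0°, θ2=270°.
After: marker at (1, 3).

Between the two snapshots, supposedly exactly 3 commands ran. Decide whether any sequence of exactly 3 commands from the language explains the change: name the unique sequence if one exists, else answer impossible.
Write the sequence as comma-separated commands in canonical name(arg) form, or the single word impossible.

rotate(0, 90), rotate(0, 90), rotate(0, 90)

begin: config: θ0=180°, θ1=0°, θ2=270°
t=1 rotate(0, 90) ⇒ config: θ0=270°, θ1=0°, θ2=270°
t=2 rotate(0, 90) ⇒ config: θ0=0°, θ1=0°, θ2=270°
t=3 rotate(0, 90) ⇒ config: θ0=90°, θ1=0°, θ2=270°
uniquely the one of 216 3-step routes that fits.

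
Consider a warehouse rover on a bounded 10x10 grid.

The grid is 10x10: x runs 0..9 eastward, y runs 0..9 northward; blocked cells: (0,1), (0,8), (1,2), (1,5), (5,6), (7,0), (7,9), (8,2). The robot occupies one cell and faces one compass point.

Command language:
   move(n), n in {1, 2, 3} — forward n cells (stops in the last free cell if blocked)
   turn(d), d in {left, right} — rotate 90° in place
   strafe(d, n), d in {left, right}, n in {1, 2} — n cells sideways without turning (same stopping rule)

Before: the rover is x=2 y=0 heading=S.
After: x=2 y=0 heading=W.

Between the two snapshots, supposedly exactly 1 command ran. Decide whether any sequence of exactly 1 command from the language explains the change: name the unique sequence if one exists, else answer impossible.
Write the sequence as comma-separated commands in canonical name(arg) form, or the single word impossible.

turn(right)

key: (2,0) unchanged — the single command moves nothing
begin: x=2 y=0 heading=S
[1] after turn(right): x=2 y=0 heading=W
no rival 1-sequence matches.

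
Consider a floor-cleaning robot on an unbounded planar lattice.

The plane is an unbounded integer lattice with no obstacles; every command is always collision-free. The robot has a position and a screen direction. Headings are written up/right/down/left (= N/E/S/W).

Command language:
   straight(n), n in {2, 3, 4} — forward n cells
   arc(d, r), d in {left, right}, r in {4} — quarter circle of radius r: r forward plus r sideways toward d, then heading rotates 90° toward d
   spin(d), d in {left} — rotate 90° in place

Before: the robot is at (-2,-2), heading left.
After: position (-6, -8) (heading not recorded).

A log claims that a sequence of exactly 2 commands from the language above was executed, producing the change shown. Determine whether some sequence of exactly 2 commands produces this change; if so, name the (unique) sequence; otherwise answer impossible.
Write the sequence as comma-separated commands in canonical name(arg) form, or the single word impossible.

key: running straight(2) before arc(left, 4) would end elsewhere — order is forced
start: at (-2,-2), heading left
[1] after arc(left, 4): at (-6,-6), heading down
[2] after straight(2): at (-6,-8), heading down
uniquely the one of 36 2-step routes that fits.

arc(left, 4), straight(2)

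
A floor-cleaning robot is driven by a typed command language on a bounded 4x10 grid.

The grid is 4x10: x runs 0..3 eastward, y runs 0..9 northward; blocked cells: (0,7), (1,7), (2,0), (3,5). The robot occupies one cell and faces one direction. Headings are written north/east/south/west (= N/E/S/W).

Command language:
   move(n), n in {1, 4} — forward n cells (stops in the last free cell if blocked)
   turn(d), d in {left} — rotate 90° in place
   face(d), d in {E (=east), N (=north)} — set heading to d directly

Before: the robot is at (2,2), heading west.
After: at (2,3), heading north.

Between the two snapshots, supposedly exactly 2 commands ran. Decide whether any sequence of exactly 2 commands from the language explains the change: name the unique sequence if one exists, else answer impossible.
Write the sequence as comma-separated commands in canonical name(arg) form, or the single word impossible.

key: cell and facing (now N) both changed — the 2 commands mix motion and turning
t0: at (2,2), heading west
step 1 (face(N)): at (2,2), heading north
step 2 (move(1)): at (2,3), heading north
no rival 2-sequence matches.

face(N), move(1)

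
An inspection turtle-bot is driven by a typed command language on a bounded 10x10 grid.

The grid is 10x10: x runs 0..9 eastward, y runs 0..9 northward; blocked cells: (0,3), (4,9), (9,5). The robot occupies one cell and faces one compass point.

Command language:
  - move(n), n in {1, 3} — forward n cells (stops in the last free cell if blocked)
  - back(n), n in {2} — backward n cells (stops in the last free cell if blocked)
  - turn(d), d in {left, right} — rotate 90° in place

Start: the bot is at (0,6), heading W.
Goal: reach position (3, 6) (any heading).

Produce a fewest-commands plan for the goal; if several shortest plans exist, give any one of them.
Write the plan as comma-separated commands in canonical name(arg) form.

start: at (0,6), heading W
t=1 turn(right) ⇒ at (0,6), heading N
t=2 turn(right) ⇒ at (0,6), heading E
t=3 move(3) ⇒ at (3,6), heading E
no 2-step plan works, so 3 is optimal.

turn(right), turn(right), move(3)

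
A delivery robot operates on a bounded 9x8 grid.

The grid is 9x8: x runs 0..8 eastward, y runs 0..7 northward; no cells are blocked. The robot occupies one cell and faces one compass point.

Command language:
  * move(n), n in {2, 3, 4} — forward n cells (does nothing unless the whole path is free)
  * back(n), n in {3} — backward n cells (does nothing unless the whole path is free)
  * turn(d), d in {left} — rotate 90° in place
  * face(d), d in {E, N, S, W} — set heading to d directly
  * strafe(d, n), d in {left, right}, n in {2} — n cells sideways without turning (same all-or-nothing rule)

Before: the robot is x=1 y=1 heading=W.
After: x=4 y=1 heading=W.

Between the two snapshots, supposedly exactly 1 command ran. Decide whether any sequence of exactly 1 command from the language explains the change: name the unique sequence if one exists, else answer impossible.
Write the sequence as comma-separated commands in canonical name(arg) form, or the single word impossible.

back(3)

key: heading stays W — the single command does not turn
from: x=1 y=1 heading=W
[1] after back(3): x=4 y=1 heading=W
uniquely the one of 11 1-step routes that fits.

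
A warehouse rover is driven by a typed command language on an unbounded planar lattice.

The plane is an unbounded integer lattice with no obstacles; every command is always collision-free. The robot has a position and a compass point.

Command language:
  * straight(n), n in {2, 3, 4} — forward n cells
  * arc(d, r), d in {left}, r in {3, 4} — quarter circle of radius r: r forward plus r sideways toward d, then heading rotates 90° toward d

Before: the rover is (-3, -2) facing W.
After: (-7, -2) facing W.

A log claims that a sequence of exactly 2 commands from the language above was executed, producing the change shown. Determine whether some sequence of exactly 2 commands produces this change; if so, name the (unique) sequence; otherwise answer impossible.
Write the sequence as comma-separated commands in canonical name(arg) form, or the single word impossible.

key: heading stays W — no command in the sequence turns
begin: (-3, -2) facing W
[1] after straight(2): (-5, -2) facing W
[2] after straight(2): (-7, -2) facing W
uniquely the one of 25 2-step routes that fits.

straight(2), straight(2)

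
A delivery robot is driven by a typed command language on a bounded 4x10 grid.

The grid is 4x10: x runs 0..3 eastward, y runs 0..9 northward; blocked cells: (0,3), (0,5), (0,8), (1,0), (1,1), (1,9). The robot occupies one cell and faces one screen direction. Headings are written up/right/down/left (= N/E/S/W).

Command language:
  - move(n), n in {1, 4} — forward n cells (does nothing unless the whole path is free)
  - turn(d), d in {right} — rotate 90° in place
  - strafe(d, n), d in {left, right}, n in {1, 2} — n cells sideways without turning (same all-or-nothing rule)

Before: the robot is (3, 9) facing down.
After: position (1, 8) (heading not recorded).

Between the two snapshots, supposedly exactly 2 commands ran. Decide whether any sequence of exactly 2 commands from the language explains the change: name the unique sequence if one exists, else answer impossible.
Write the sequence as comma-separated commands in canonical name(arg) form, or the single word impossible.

key: running strafe(right, 2) before move(1) would end elsewhere — order is forced
initial: (3, 9) facing down
1. move(1) → (3, 8) facing down
2. strafe(right, 2) → (1, 8) facing down
no rival 2-sequence matches.

move(1), strafe(right, 2)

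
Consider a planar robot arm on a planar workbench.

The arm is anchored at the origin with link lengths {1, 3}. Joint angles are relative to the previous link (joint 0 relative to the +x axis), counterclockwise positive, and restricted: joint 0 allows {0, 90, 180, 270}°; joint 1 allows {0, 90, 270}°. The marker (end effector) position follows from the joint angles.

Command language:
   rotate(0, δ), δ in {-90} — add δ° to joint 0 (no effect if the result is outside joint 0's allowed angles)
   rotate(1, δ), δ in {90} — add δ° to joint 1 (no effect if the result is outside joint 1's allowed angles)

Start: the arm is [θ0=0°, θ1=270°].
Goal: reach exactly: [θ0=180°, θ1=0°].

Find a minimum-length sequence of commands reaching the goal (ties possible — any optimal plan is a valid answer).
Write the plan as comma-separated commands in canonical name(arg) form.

initial: [θ0=0°, θ1=270°]
1. rotate(1, 90) → [θ0=0°, θ1=0°]
2. rotate(0, -90) → [θ0=270°, θ1=0°]
3. rotate(0, -90) → [θ0=180°, θ1=0°]
minimal: 3 command(s), checked below 3.

rotate(1, 90), rotate(0, -90), rotate(0, -90)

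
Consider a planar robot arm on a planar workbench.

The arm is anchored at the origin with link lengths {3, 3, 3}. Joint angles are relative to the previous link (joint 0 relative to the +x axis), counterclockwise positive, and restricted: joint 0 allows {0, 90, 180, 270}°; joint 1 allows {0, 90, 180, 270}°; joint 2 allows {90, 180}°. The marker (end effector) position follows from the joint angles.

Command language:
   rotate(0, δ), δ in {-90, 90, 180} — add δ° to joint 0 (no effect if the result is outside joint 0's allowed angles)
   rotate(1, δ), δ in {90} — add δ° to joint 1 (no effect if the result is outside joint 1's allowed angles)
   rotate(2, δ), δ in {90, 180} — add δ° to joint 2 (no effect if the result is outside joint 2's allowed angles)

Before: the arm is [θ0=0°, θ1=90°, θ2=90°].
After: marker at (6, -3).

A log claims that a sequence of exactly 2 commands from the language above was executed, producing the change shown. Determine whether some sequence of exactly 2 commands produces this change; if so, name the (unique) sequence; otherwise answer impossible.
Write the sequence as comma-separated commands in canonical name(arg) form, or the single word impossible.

initial: [θ0=0°, θ1=90°, θ2=90°]
t=1 rotate(1, 90) ⇒ [θ0=0°, θ1=180°, θ2=90°]
t=2 rotate(1, 90) ⇒ [θ0=0°, θ1=270°, θ2=90°]
no rival 2-sequence matches.

rotate(1, 90), rotate(1, 90)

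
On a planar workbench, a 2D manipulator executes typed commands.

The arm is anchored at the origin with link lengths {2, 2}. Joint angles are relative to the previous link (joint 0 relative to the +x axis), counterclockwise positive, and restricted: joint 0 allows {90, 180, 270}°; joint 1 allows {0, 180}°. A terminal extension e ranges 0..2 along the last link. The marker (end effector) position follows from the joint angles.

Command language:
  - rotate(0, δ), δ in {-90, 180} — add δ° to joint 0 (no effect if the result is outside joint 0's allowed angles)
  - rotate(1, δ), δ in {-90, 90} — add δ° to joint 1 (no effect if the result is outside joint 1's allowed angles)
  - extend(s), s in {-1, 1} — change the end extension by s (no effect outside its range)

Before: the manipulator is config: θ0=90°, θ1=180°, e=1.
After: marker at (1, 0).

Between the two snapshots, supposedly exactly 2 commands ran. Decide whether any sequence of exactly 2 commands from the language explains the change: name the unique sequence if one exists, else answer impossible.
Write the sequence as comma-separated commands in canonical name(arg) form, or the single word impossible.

rotate(0, 180), rotate(0, -90)

key: running rotate(0, -90) before rotate(0, 180) would end elsewhere — order is forced
t0: config: θ0=90°, θ1=180°, e=1
1. rotate(0, 180) → config: θ0=270°, θ1=180°, e=1
2. rotate(0, -90) → config: θ0=180°, θ1=180°, e=1
all 36 alternatives checked — unique.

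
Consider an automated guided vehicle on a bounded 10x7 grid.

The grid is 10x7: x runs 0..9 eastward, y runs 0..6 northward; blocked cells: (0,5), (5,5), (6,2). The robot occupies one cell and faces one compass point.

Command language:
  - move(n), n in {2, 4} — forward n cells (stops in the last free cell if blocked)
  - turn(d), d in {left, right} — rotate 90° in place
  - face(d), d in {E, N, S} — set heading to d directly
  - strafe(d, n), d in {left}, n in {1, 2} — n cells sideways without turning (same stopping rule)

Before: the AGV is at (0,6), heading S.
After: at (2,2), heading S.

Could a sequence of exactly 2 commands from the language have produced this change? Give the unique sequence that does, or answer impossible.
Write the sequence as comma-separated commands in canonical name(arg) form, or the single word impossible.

key: running move(4) before strafe(left, 2) would end elsewhere — order is forced
begin: at (0,6), heading S
[1] after strafe(left, 2): at (2,6), heading S
[2] after move(4): at (2,2), heading S
uniquely the one of 81 2-step routes that fits.

strafe(left, 2), move(4)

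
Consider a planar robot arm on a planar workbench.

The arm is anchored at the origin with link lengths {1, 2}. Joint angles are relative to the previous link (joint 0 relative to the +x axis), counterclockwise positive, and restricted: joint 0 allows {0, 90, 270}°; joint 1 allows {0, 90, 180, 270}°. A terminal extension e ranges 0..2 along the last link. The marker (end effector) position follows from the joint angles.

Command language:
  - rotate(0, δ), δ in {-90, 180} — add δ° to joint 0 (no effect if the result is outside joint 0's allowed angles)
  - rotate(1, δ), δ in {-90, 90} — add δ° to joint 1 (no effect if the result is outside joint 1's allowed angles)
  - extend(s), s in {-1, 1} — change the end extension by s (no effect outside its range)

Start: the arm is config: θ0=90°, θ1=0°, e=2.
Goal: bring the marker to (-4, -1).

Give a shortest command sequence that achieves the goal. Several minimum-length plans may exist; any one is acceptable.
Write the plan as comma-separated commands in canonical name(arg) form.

rotate(0, 180), rotate(1, -90)

start: config: θ0=90°, θ1=0°, e=2
step 1 (rotate(0, 180)): config: θ0=270°, θ1=0°, e=2
step 2 (rotate(1, -90)): config: θ0=270°, θ1=270°, e=2
no 1-step plan works, so 2 is optimal.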